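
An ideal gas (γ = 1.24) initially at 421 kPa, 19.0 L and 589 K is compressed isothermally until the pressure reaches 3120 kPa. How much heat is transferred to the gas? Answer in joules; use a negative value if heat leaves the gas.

-16000 J

n = P₁V₁/(RT₁) = 421×19.0/(8.314×589) = 1.63 mol.
Isothermal: T stays 589 K; PV = const ⇒ V₂ = 2.56 L, P₂ = 3120 kPa.
ΔU = 0 (ideal gas, T constant).
W = nRT ln(V₂/V₁) = 1.63×8.314×589×ln(0.135) = -16000 J.
Q = ΔU + W = -16000 J.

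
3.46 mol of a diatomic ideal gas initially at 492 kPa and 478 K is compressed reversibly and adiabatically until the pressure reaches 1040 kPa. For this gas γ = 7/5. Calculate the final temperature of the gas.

V₁ = nRT₁/P₁ = 3.46×8.314×478/492 = 27.9 L.
Adiabatic: T₂/T₁ = (P₂/P₁)^((γ−1)/γ) ⇒ T₂ = 478×(2.11)^0.286 = 592 K; V₂ = 16.4 L.

592 K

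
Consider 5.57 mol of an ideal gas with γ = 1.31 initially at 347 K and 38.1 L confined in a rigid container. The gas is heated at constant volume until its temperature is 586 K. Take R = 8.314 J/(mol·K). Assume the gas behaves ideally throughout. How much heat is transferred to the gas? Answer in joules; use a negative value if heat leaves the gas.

35700 J

P₁ = nRT₁/V₁ = 5.57×8.314×347/38.1 = 422 kPa.
Isochoric: V stays 38.1 L; P/T = const ⇒ T₂ = 586 K, P₂ = 712 kPa.
W = 0 (no volume change).
ΔU = nCvΔT = 5.57×26.8×(586−347) = 35700 J.
Q = ΔU = 35700 J.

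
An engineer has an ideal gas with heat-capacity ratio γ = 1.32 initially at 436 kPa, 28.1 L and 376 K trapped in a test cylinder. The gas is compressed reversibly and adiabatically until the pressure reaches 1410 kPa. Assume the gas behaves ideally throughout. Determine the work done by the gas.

n = P₁V₁/(RT₁) = 436×28.1/(8.314×376) = 3.92 mol.
Adiabatic: T₂/T₁ = (P₂/P₁)^((γ−1)/γ) ⇒ T₂ = 376×(3.23)^0.242 = 500 K; V₂ = 11.5 L.
ΔU = nCvΔT = 3.92×26.0×(500−376) = 12600 J.
Q = 0 for an adiabatic process, so W = −ΔU = -12600 J.

-12600 J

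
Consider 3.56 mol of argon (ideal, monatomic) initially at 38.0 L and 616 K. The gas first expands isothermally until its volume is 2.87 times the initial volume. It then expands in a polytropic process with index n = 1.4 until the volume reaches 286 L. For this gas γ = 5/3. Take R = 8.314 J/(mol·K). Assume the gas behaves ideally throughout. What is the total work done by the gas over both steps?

P₁ = nRT₁/V₁ = 3.56×8.314×616/38.0 = 480 kPa.
Step 1 — Isothermal: T stays 616 K; PV = const ⇒ V₂ = 109 L, P₂ = 167 kPa.
ΔU = 0 (ideal gas, T constant).
W = nRT ln(V₂/V₁) = 3.56×8.314×616×ln(2.87) = 19200 J.
Q = ΔU + W = 19200 J.
State after step 1: P = 167 kPa, V = 109 L, T = 616 K.
Step 2 — Polytropic n=1.4: T₂ = T₁(V₁/V₂)^(n−1) = 616×(0.381)^0.40 = 419 K; P₂ = P₁(V₁/V₂)^n = 43.4 kPa.
W = (P₁V₁−P₂V₂)/(n−1) = (167×109−43.4×286)/0.40 = 14600 J.
ΔU = nCvΔT = 3.56×12.5×(419−616) = -8750 J.
Q = ΔU + W = 5830 J.
Net over both steps: W = 33800 J, Q = 25100 J, ΔU = -8750 J.

33800 J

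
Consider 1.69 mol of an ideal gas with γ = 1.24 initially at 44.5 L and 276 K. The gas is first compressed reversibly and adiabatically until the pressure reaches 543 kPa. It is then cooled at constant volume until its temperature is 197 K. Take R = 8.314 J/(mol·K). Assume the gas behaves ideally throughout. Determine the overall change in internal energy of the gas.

P₁ = nRT₁/V₁ = 1.69×8.314×276/44.5 = 87.1 kPa.
Step 1 — Adiabatic: T₂/T₁ = (P₂/P₁)^((γ−1)/γ) ⇒ T₂ = 276×(6.23)^0.194 = 393 K; V₂ = 10.2 L.
ΔU = nCvΔT = 1.69×34.6×(393−276) = 6870 J.
Q = 0 for an adiabatic process, so W = −ΔU = -6870 J.
State after step 1: P = 543 kPa, V = 10.2 L, T = 393 K.
Step 2 — Isochoric: V stays 10.2 L; P/T = const ⇒ T₂ = 197 K, P₂ = 272 kPa.
W = 0 (no volume change).
ΔU = nCvΔT = 1.69×34.6×(197−393) = -11500 J.
Q = ΔU = -11500 J.
Net over both steps: W = -6870 J, Q = -11500 J, ΔU = -4630 J.

-4630 J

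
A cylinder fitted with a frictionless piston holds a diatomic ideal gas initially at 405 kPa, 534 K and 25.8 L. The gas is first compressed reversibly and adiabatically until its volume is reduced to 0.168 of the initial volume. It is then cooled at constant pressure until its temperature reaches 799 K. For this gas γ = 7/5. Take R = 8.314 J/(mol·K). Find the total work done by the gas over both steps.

n = P₁V₁/(RT₁) = 405×25.8/(8.314×534) = 2.35 mol.
Step 1 — Adiabatic: TV^(γ−1) = const ⇒ T₂ = 534×(5.95)^0.400 = 1090 K; PV^γ = const ⇒ P₂ = 4920 kPa.
ΔU = nCvΔT = 2.35×20.8×(1090−534) = 27200 J.
Q = 0 for an adiabatic process, so W = −ΔU = -27200 J.
State after step 1: P = 4920 kPa, V = 4.33 L, T = 1090 K.
Step 2 — Isobaric: P stays 4920 kPa; V/T = const ⇒ T₂ = 799 K, V₂ = 3.18 L.
W = PΔV = 4920×(3.18−4.33) kPa·L = -5690 J.
ΔU = nCvΔT = 2.35×20.8×(799−1090) = -14200 J.
Q = ΔU + W = nCpΔT = -19900 J.
Net over both steps: W = -32900 J, Q = -19900 J, ΔU = 13000 J.

-32900 J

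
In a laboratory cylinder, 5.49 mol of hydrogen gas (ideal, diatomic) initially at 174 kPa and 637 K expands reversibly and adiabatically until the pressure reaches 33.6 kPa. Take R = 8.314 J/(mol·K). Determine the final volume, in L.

V₁ = nRT₁/P₁ = 5.49×8.314×637/174 = 167 L.
Adiabatic: T₂/T₁ = (P₂/P₁)^((γ−1)/γ) ⇒ T₂ = 637×(0.193)^0.286 = 398 K; V₂ = 541 L.

541 L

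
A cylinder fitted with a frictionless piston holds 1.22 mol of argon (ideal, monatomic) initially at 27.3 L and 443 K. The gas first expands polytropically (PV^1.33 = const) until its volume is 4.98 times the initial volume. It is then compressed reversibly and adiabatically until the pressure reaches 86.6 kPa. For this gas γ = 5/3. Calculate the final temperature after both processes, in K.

474 K

P₁ = nRT₁/V₁ = 1.22×8.314×443/27.3 = 165 kPa.
Step 1 — Polytropic n=1.33: T₂ = T₁(V₁/V₂)^(n−1) = 443×(0.201)^0.33 = 261 K; P₂ = P₁(V₁/V₂)^n = 19.5 kPa.
W = (P₁V₁−P₂V₂)/(n−1) = (165×27.3−19.5×136)/0.33 = 5600 J.
ΔU = nCvΔT = 1.22×12.5×(261−443) = -2770 J.
Q = ΔU + W = 2830 J.
State after step 1: P = 19.5 kPa, V = 136 L, T = 261 K.
Step 2 — Adiabatic: T₂/T₁ = (P₂/P₁)^((γ−1)/γ) ⇒ T₂ = 261×(4.45)^0.400 = 474 K; V₂ = 55.5 L.
ΔU = nCvΔT = 1.22×12.5×(474−261) = 3240 J.
Q = 0 for an adiabatic process, so W = −ΔU = -3240 J.
Net over both steps: W = 2360 J, Q = 2830 J, ΔU = 470 J.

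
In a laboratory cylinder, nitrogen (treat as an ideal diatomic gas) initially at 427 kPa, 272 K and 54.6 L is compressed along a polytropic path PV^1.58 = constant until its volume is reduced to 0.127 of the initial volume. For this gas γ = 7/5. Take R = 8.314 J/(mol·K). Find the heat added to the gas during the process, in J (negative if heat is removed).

n = P₁V₁/(RT₁) = 427×54.6/(8.314×272) = 10.3 mol.
Polytropic n=1.58: T₂ = T₁(V₁/V₂)^(n−1) = 272×(7.87)^0.58 = 900 K; P₂ = P₁(V₁/V₂)^n = 11100 kPa.
W = (P₁V₁−P₂V₂)/(n−1) = (427×54.6−11100×6.93)/0.58 = -92800 J.
ΔU = nCvΔT = 10.3×20.8×(900−272) = 135000 J.
Q = ΔU + W = 41800 J.

41800 J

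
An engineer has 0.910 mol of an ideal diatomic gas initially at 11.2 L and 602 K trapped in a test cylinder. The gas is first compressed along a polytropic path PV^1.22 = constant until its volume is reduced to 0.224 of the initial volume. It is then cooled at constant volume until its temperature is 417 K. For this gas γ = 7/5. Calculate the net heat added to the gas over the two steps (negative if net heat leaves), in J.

-11600 J

P₁ = nRT₁/V₁ = 0.910×8.314×602/11.2 = 407 kPa.
Step 1 — Polytropic n=1.22: T₂ = T₁(V₁/V₂)^(n−1) = 602×(4.46)^0.22 = 837 K; P₂ = P₁(V₁/V₂)^n = 2520 kPa.
W = (P₁V₁−P₂V₂)/(n−1) = (407×11.2−2520×2.51)/0.22 = -8070 J.
ΔU = nCvΔT = 0.910×20.8×(837−602) = 4440 J.
Q = ΔU + W = -3630 J.
State after step 1: P = 2520 kPa, V = 2.51 L, T = 837 K.
Step 2 — Isochoric: V stays 2.51 L; P/T = const ⇒ T₂ = 417 K, P₂ = 1260 kPa.
W = 0 (no volume change).
ΔU = nCvΔT = 0.910×20.8×(417−837) = -7940 J.
Q = ΔU = -7940 J.
Net over both steps: W = -8070 J, Q = -11600 J, ΔU = -3500 J.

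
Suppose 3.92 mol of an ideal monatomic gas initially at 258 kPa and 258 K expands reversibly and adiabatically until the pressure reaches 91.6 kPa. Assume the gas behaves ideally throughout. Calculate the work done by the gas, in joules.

4280 J

V₁ = nRT₁/P₁ = 3.92×8.314×258/258 = 32.6 L.
Adiabatic: T₂/T₁ = (P₂/P₁)^((γ−1)/γ) ⇒ T₂ = 258×(0.355)^0.400 = 171 K; V₂ = 60.7 L.
ΔU = nCvΔT = 3.92×12.5×(171−258) = -4280 J.
Q = 0 for an adiabatic process, so W = −ΔU = 4280 J.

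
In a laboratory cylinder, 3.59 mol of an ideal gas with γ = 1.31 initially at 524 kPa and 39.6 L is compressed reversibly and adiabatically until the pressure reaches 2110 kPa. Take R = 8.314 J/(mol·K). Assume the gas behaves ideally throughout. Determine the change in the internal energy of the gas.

T₁ = P₁V₁/(nR) = 524×39.6/(3.59×8.314) = 695 K.
Adiabatic: T₂/T₁ = (P₂/P₁)^((γ−1)/γ) ⇒ T₂ = 695×(4.03)^0.237 = 967 K; V₂ = 13.7 L.
For an ideal gas ΔU = nCvΔT with Cv = R/(γ−1) = 26.8 J/(mol·K).
ΔU = 3.59×26.8×(967−695) = 26100 J.

26100 J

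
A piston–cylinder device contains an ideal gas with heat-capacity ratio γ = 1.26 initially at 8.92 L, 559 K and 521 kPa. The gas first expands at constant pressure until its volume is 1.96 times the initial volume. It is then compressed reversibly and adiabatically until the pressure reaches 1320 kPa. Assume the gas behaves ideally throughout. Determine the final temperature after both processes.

n = P₁V₁/(RT₁) = 521×8.92/(8.314×559) = 1.00 mol.
Step 1 — Isobaric: P stays 521 kPa; V/T = const ⇒ T₂ = 1100 K, V₂ = 17.5 L.
W = PΔV = 521×(17.5−8.92) kPa·L = 4460 J.
ΔU = nCvΔT = 1.00×32.0×(1100−559) = 17200 J.
Q = ΔU + W = nCpΔT = 21600 J.
State after step 1: P = 521 kPa, V = 17.5 L, T = 1100 K.
Step 2 — Adiabatic: T₂/T₁ = (P₂/P₁)^((γ−1)/γ) ⇒ T₂ = 1100×(2.53)^0.206 = 1330 K; V₂ = 8.36 L.
ΔU = nCvΔT = 1.00×32.0×(1330−1100) = 7410 J.
Q = 0 for an adiabatic process, so W = −ΔU = -7410 J.
Net over both steps: W = -2950 J, Q = 21600 J, ΔU = 24600 J.

1330 K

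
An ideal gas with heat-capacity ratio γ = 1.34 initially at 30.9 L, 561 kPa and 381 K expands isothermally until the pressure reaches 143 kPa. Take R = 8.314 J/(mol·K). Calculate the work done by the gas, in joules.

23700 J

n = P₁V₁/(RT₁) = 561×30.9/(8.314×381) = 5.47 mol.
Isothermal: T stays 381 K; PV = const ⇒ V₂ = 121 L, P₂ = 143 kPa.
W = nRT ln(V₂/V₁) = 5.47×8.314×381×ln(3.92) = 23700 J.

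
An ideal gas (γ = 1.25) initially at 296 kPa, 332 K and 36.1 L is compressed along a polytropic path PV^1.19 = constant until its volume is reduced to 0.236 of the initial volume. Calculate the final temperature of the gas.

437 K

Polytropic n=1.19: T₂ = T₁(V₁/V₂)^(n−1) = 332×(4.24)^0.19 = 437 K; P₂ = P₁(V₁/V₂)^n = 1650 kPa.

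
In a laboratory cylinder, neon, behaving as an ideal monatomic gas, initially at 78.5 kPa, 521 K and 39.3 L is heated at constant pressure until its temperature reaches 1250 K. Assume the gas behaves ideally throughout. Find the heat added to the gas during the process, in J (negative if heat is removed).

n = P₁V₁/(RT₁) = 78.5×39.3/(8.314×521) = 0.712 mol.
Isobaric: P stays 78.5 kPa; V/T = const ⇒ T₂ = 1250 K, V₂ = 94.3 L.
W = PΔV = 78.5×(94.3−39.3) kPa·L = 4320 J.
ΔU = nCvΔT = 0.712×12.5×(1250−521) = 6480 J.
Q = ΔU + W = nCpΔT = 10800 J.

10800 J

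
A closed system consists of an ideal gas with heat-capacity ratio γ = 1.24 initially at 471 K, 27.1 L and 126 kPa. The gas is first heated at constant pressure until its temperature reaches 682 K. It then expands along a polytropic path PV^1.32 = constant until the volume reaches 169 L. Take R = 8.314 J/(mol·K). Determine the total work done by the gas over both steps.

7300 J

n = P₁V₁/(RT₁) = 126×27.1/(8.314×471) = 0.872 mol.
Step 1 — Isobaric: P stays 126 kPa; V/T = const ⇒ T₂ = 682 K, V₂ = 39.2 L.
W = PΔV = 126×(39.2−27.1) kPa·L = 1530 J.
ΔU = nCvΔT = 0.872×34.6×(682−471) = 6370 J.
Q = ΔU + W = nCpΔT = 7900 J.
State after step 1: P = 126 kPa, V = 39.2 L, T = 682 K.
Step 2 — Polytropic n=1.32: T₂ = T₁(V₁/V₂)^(n−1) = 682×(0.232)^0.32 = 427 K; P₂ = P₁(V₁/V₂)^n = 18.3 kPa.
W = (P₁V₁−P₂V₂)/(n−1) = (126×39.2−18.3×169)/0.32 = 5770 J.
ΔU = nCvΔT = 0.872×34.6×(427−682) = -7690 J.
Q = ΔU + W = -1920 J.
Net over both steps: W = 7300 J, Q = 5980 J, ΔU = -1320 J.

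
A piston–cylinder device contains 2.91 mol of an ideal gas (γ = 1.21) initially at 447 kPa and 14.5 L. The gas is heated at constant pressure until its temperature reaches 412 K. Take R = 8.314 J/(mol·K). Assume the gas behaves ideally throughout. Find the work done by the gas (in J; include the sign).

T₁ = P₁V₁/(nR) = 447×14.5/(2.91×8.314) = 268 K.
Isobaric: P stays 447 kPa; V/T = const ⇒ T₂ = 412 K, V₂ = 22.3 L.
W = PΔV = 447×(22.3−14.5) kPa·L = 3490 J.

3490 J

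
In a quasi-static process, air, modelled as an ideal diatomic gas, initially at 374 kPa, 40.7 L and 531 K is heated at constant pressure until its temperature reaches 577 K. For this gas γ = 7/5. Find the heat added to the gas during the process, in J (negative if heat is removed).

n = P₁V₁/(RT₁) = 374×40.7/(8.314×531) = 3.45 mol.
Isobaric: P stays 374 kPa; V/T = const ⇒ T₂ = 577 K, V₂ = 44.2 L.
W = PΔV = 374×(44.2−40.7) kPa·L = 1320 J.
ΔU = nCvΔT = 3.45×20.8×(577−531) = 3300 J.
Q = ΔU + W = nCpΔT = 4620 J.

4620 J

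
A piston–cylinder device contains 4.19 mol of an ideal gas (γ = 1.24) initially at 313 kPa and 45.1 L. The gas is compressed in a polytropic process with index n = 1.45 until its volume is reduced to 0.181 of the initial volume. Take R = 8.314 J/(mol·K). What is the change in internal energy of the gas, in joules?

68100 J

T₁ = P₁V₁/(nR) = 313×45.1/(4.19×8.314) = 405 K.
Polytropic n=1.45: T₂ = T₁(V₁/V₂)^(n−1) = 405×(5.52)^0.45 = 874 K; P₂ = P₁(V₁/V₂)^n = 3730 kPa.
For an ideal gas ΔU = nCvΔT with Cv = R/(γ−1) = 34.6 J/(mol·K).
ΔU = 4.19×34.6×(874−405) = 68100 J.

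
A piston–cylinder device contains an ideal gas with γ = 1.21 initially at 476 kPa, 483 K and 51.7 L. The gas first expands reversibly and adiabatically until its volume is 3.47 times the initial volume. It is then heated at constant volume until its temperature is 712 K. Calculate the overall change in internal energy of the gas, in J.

55600 J

n = P₁V₁/(RT₁) = 476×51.7/(8.314×483) = 6.13 mol.
Step 1 — Adiabatic: TV^(γ−1) = const ⇒ T₂ = 483×(0.288)^0.210 = 372 K; PV^γ = const ⇒ P₂ = 106 kPa.
ΔU = nCvΔT = 6.13×39.6×(372−483) = -26900 J.
Q = 0 for an adiabatic process, so W = −ΔU = 26900 J.
State after step 1: P = 106 kPa, V = 179 L, T = 372 K.
Step 2 — Isochoric: V stays 179 L; P/T = const ⇒ T₂ = 712 K, P₂ = 202 kPa.
W = 0 (no volume change).
ΔU = nCvΔT = 6.13×39.6×(712−372) = 82500 J.
Q = ΔU = 82500 J.
Net over both steps: W = 26900 J, Q = 82500 J, ΔU = 55600 J.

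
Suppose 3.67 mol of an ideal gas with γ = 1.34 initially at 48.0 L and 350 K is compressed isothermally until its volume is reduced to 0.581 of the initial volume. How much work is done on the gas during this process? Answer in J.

5800 J

P₁ = nRT₁/V₁ = 3.67×8.314×350/48.0 = 222 kPa.
Isothermal: T stays 350 K; PV = const ⇒ V₂ = 27.9 L, P₂ = 383 kPa.
W = nRT ln(V₂/V₁) = 3.67×8.314×350×ln(0.581) = -5800 J.
Work done on the gas = −W_by = 5800 J.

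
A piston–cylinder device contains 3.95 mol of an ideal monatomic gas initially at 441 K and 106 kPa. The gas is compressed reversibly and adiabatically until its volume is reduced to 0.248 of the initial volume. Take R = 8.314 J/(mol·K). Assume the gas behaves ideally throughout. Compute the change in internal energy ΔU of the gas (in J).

V₁ = nRT₁/P₁ = 3.95×8.314×441/106 = 137 L.
Adiabatic: TV^(γ−1) = const ⇒ T₂ = 441×(4.03)^0.667 = 1120 K; PV^γ = const ⇒ P₂ = 1080 kPa.
For an ideal gas ΔU = nCvΔT with Cv = (3/2)R = 12.5 J/(mol·K).
ΔU = 3.95×12.5×(1120−441) = 33300 J.

33300 J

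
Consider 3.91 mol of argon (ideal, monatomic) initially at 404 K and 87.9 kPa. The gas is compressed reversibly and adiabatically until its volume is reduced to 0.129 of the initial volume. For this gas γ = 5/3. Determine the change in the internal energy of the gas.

57500 J

V₁ = nRT₁/P₁ = 3.91×8.314×404/87.9 = 149 L.
Adiabatic: TV^(γ−1) = const ⇒ T₂ = 404×(7.75)^0.667 = 1580 K; PV^γ = const ⇒ P₂ = 2670 kPa.
For an ideal gas ΔU = nCvΔT with Cv = (3/2)R = 12.5 J/(mol·K).
ΔU = 3.91×12.5×(1580−404) = 57500 J.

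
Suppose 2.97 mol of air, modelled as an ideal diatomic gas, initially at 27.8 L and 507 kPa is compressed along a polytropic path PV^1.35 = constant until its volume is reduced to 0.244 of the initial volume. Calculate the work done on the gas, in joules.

T₁ = P₁V₁/(nR) = 507×27.8/(2.97×8.314) = 571 K.
Polytropic n=1.35: T₂ = T₁(V₁/V₂)^(n−1) = 571×(4.10)^0.35 = 935 K; P₂ = P₁(V₁/V₂)^n = 3400 kPa.
W = (P₁V₁−P₂V₂)/(n−1) = (507×27.8−3400×6.78)/0.35 = -25700 J.
Work done on the gas = −W_by = 25700 J.

25700 J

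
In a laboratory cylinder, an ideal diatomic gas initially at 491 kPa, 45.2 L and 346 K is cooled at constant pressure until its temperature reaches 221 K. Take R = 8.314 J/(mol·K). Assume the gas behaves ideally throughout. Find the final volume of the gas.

Isobaric: P stays 491 kPa; V/T = const ⇒ T₂ = 221 K, V₂ = 28.9 L.

28.9 L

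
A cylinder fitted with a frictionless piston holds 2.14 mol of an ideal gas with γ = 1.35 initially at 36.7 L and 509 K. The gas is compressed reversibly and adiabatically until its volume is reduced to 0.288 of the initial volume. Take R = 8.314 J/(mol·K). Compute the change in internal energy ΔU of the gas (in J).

14100 J

P₁ = nRT₁/V₁ = 2.14×8.314×509/36.7 = 247 kPa.
Adiabatic: TV^(γ−1) = const ⇒ T₂ = 509×(3.47)^0.350 = 787 K; PV^γ = const ⇒ P₂ = 1320 kPa.
For an ideal gas ΔU = nCvΔT with Cv = R/(γ−1) = 23.8 J/(mol·K).
ΔU = 2.14×23.8×(787−509) = 14100 J.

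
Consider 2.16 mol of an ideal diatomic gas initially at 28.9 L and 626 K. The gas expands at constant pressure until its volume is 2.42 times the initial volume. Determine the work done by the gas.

P₁ = nRT₁/V₁ = 2.16×8.314×626/28.9 = 389 kPa.
Isobaric: P stays 389 kPa; V/T = const ⇒ T₂ = 1510 K, V₂ = 69.9 L.
W = PΔV = 389×(69.9−28.9) kPa·L = 16000 J.

16000 J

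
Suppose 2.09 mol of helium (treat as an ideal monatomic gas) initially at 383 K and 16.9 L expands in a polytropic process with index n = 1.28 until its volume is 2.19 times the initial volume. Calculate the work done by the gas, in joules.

P₁ = nRT₁/V₁ = 2.09×8.314×383/16.9 = 394 kPa.
Polytropic n=1.28: T₂ = T₁(V₁/V₂)^(n−1) = 383×(0.457)^0.28 = 308 K; P₂ = P₁(V₁/V₂)^n = 144 kPa.
W = (P₁V₁−P₂V₂)/(n−1) = (394×16.9−144×37.0)/0.28 = 4680 J.

4680 J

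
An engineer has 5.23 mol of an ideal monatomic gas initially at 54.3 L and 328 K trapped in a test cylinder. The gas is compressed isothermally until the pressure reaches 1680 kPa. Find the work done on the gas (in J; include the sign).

P₁ = nRT₁/V₁ = 5.23×8.314×328/54.3 = 263 kPa.
Isothermal: T stays 328 K; PV = const ⇒ V₂ = 8.49 L, P₂ = 1680 kPa.
W = nRT ln(V₂/V₁) = 5.23×8.314×328×ln(0.156) = -26500 J.
Work done on the gas = −W_by = 26500 J.

26500 J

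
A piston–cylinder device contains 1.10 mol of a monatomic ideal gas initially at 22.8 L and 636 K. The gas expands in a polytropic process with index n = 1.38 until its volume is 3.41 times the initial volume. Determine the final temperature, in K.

P₁ = nRT₁/V₁ = 1.10×8.314×636/22.8 = 255 kPa.
Polytropic n=1.38: T₂ = T₁(V₁/V₂)^(n−1) = 636×(0.293)^0.38 = 399 K; P₂ = P₁(V₁/V₂)^n = 46.9 kPa.

399 K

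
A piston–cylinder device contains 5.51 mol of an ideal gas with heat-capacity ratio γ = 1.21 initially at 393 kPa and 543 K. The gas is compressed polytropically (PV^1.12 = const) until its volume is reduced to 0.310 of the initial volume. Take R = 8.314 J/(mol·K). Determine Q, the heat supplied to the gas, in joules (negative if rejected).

-13400 J

V₁ = nRT₁/P₁ = 5.51×8.314×543/393 = 63.3 L.
Polytropic n=1.12: T₂ = T₁(V₁/V₂)^(n−1) = 543×(3.23)^0.12 = 625 K; P₂ = P₁(V₁/V₂)^n = 1460 kPa.
W = (P₁V₁−P₂V₂)/(n−1) = (393×63.3−1460×19.6)/0.12 = -31300 J.
ΔU = nCvΔT = 5.51×39.6×(625−543) = 17900 J.
Q = ΔU + W = -13400 J.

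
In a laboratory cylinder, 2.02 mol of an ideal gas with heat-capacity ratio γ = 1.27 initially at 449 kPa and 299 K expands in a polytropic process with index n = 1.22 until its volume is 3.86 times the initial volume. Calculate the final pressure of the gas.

V₁ = nRT₁/P₁ = 2.02×8.314×299/449 = 11.2 L.
Polytropic n=1.22: T₂ = T₁(V₁/V₂)^(n−1) = 299×(0.259)^0.22 = 222 K; P₂ = P₁(V₁/V₂)^n = 86.4 kPa.

86.4 kPa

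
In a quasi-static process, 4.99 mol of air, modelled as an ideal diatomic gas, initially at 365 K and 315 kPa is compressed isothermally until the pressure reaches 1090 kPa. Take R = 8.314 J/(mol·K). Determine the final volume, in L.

13.9 L

V₁ = nRT₁/P₁ = 4.99×8.314×365/315 = 48.1 L.
Isothermal: T stays 365 K; PV = const ⇒ V₂ = 13.9 L, P₂ = 1090 kPa.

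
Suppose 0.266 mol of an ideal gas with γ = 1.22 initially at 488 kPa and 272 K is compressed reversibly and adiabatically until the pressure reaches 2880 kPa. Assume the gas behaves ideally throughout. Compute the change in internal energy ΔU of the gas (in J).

1030 J

V₁ = nRT₁/P₁ = 0.266×8.314×272/488 = 1.23 L.
Adiabatic: T₂/T₁ = (P₂/P₁)^((γ−1)/γ) ⇒ T₂ = 272×(5.90)^0.180 = 375 K; V₂ = 0.288 L.
For an ideal gas ΔU = nCvΔT with Cv = R/(γ−1) = 37.8 J/(mol·K).
ΔU = 0.266×37.8×(375−272) = 1030 J.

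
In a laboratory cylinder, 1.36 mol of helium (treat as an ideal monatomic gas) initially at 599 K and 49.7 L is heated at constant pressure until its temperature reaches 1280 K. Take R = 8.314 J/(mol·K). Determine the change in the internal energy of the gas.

P₁ = nRT₁/V₁ = 1.36×8.314×599/49.7 = 136 kPa.
Isobaric: P stays 136 kPa; V/T = const ⇒ T₂ = 1280 K, V₂ = 106 L.
For an ideal gas ΔU = nCvΔT with Cv = (3/2)R = 12.5 J/(mol·K).
ΔU = 1.36×12.5×(1280−599) = 11600 J.

11600 J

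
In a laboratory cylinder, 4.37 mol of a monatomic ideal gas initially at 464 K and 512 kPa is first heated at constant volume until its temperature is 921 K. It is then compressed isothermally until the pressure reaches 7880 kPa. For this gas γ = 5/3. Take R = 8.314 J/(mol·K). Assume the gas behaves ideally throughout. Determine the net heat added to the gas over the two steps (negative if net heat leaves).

-43600 J

V₁ = nRT₁/P₁ = 4.37×8.314×464/512 = 32.9 L.
Step 1 — Isochoric: V stays 32.9 L; P/T = const ⇒ T₂ = 921 K, P₂ = 1020 kPa.
W = 0 (no volume change).
ΔU = nCvΔT = 4.37×12.5×(921−464) = 24900 J.
Q = ΔU = 24900 J.
State after step 1: P = 1020 kPa, V = 32.9 L, T = 921 K.
Step 2 — Isothermal: T stays 921 K; PV = const ⇒ V₂ = 4.25 L, P₂ = 7880 kPa.
ΔU = 0 (ideal gas, T constant).
W = nRT ln(V₂/V₁) = 4.37×8.314×921×ln(0.129) = -68500 J.
Q = ΔU + W = -68500 J.
Net over both steps: W = -68500 J, Q = -43600 J, ΔU = 24900 J.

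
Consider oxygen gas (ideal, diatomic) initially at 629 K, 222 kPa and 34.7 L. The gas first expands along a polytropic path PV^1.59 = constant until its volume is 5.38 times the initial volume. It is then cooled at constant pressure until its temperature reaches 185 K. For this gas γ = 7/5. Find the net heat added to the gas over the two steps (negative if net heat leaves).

n = P₁V₁/(RT₁) = 222×34.7/(8.314×629) = 1.47 mol.
Step 1 — Polytropic n=1.59: T₂ = T₁(V₁/V₂)^(n−1) = 629×(0.186)^0.59 = 233 K; P₂ = P₁(V₁/V₂)^n = 15.3 kPa.
W = (P₁V₁−P₂V₂)/(n−1) = (222×34.7−15.3×187)/0.59 = 8220 J.
ΔU = nCvΔT = 1.47×20.8×(233−629) = -12100 J.
Q = ΔU + W = -3900 J.
State after step 1: P = 15.3 kPa, V = 187 L, T = 233 K.
Step 2 — Isobaric: P stays 15.3 kPa; V/T = const ⇒ T₂ = 185 K, V₂ = 148 L.
W = PΔV = 15.3×(148−187) kPa·L = -589 J.
ΔU = nCvΔT = 1.47×20.8×(185−233) = -1470 J.
Q = ΔU + W = nCpΔT = -2060 J.
Net over both steps: W = 7630 J, Q = -5960 J, ΔU = -13600 J.

-5960 J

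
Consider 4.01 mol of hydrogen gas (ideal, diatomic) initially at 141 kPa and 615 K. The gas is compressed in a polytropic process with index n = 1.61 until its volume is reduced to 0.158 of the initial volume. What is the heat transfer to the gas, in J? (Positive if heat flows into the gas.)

36700 J

V₁ = nRT₁/P₁ = 4.01×8.314×615/141 = 145 L.
Polytropic n=1.61: T₂ = T₁(V₁/V₂)^(n−1) = 615×(6.33)^0.61 = 1900 K; P₂ = P₁(V₁/V₂)^n = 2750 kPa.
W = (P₁V₁−P₂V₂)/(n−1) = (141×145−2750×23.0)/0.61 = -70000 J.
ΔU = nCvΔT = 4.01×20.8×(1900−615) = 107000 J.
Q = ΔU + W = 36700 J.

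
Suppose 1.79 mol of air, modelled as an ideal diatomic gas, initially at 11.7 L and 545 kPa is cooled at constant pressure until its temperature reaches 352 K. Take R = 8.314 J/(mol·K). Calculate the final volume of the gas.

9.61 L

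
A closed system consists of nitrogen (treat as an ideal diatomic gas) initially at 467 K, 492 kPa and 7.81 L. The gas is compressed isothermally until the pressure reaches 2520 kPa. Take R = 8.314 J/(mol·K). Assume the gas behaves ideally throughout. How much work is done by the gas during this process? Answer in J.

n = P₁V₁/(RT₁) = 492×7.81/(8.314×467) = 0.990 mol.
Isothermal: T stays 467 K; PV = const ⇒ V₂ = 1.52 L, P₂ = 2520 kPa.
W = nRT ln(V₂/V₁) = 0.990×8.314×467×ln(0.195) = -6280 J.

-6280 J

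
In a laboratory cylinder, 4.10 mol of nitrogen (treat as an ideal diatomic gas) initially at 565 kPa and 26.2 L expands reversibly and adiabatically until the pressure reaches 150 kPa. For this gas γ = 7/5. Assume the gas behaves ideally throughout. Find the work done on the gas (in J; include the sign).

T₁ = P₁V₁/(nR) = 565×26.2/(4.10×8.314) = 434 K.
Adiabatic: T₂/T₁ = (P₂/P₁)^((γ−1)/γ) ⇒ T₂ = 434×(0.265)^0.286 = 297 K; V₂ = 67.6 L.
ΔU = nCvΔT = 4.10×20.8×(297−434) = -11700 J.
Q = 0 for an adiabatic process, so W = −ΔU = 11700 J.
Work done on the gas = −W_by = -11700 J.

-11700 J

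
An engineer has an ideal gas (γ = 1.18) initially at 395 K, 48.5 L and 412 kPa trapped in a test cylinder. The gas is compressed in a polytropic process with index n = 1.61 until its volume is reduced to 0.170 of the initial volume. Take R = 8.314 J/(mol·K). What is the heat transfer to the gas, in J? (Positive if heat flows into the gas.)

152000 J

n = P₁V₁/(RT₁) = 412×48.5/(8.314×395) = 6.08 mol.
Polytropic n=1.61: T₂ = T₁(V₁/V₂)^(n−1) = 395×(5.88)^0.61 = 1160 K; P₂ = P₁(V₁/V₂)^n = 7140 kPa.
W = (P₁V₁−P₂V₂)/(n−1) = (412×48.5−7140×8.25)/0.61 = -63800 J.
ΔU = nCvΔT = 6.08×46.2×(1160−395) = 216000 J.
Q = ΔU + W = 152000 J.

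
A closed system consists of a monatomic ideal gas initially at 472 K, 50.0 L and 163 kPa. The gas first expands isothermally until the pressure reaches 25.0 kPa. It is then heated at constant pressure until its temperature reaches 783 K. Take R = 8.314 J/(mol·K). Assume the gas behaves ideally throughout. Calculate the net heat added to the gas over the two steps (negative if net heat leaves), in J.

28700 J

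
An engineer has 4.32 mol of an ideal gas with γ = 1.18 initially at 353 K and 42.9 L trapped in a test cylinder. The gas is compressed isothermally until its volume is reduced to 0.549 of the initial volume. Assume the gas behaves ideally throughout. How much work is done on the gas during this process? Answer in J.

7600 J

P₁ = nRT₁/V₁ = 4.32×8.314×353/42.9 = 296 kPa.
Isothermal: T stays 353 K; PV = const ⇒ V₂ = 23.6 L, P₂ = 538 kPa.
W = nRT ln(V₂/V₁) = 4.32×8.314×353×ln(0.549) = -7600 J.
Work done on the gas = −W_by = 7600 J.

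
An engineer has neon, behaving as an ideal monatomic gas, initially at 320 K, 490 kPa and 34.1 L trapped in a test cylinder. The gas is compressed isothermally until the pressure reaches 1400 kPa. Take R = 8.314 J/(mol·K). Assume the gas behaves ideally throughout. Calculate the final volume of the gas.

11.9 L

Isothermal: T stays 320 K; PV = const ⇒ V₂ = 11.9 L, P₂ = 1400 kPa.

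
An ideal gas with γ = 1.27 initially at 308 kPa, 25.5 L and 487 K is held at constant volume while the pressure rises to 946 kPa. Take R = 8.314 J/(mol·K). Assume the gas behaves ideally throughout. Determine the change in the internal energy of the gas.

60300 J

n = P₁V₁/(RT₁) = 308×25.5/(8.314×487) = 1.94 mol.
Isochoric: V stays 25.5 L; P/T = const ⇒ T₂ = 1500 K, P₂ = 946 kPa.
For an ideal gas ΔU = nCvΔT with Cv = R/(γ−1) = 30.8 J/(mol·K).
ΔU = 1.94×30.8×(1500−487) = 60300 J.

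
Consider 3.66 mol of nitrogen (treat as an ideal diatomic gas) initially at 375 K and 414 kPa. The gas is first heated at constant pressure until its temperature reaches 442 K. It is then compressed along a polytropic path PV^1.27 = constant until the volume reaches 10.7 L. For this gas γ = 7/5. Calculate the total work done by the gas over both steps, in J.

-15400 J

V₁ = nRT₁/P₁ = 3.66×8.314×375/414 = 27.6 L.
Step 1 — Isobaric: P stays 414 kPa; V/T = const ⇒ T₂ = 442 K, V₂ = 32.5 L.
W = PΔV = 414×(32.5−27.6) kPa·L = 2040 J.
ΔU = nCvΔT = 3.66×20.8×(442−375) = 5100 J.
Q = ΔU + W = nCpΔT = 7140 J.
State after step 1: P = 414 kPa, V = 32.5 L, T = 442 K.
Step 2 — Polytropic n=1.27: T₂ = T₁(V₁/V₂)^(n−1) = 442×(3.04)^0.27 = 597 K; P₂ = P₁(V₁/V₂)^n = 1700 kPa.
W = (P₁V₁−P₂V₂)/(n−1) = (414×32.5−1700×10.7)/0.27 = -17400 J.
ΔU = nCvΔT = 3.66×20.8×(597−442) = 11800 J.
Q = ΔU + W = -5660 J.
Net over both steps: W = -15400 J, Q = 1470 J, ΔU = 16900 J.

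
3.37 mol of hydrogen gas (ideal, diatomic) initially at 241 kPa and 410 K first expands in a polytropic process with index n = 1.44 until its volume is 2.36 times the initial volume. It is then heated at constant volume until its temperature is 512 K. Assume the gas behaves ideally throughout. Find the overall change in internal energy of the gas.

7140 J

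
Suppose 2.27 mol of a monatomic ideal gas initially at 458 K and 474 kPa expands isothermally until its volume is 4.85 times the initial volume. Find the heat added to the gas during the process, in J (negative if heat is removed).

13600 J

V₁ = nRT₁/P₁ = 2.27×8.314×458/474 = 18.2 L.
Isothermal: T stays 458 K; PV = const ⇒ V₂ = 88.4 L, P₂ = 97.7 kPa.
ΔU = 0 (ideal gas, T constant).
W = nRT ln(V₂/V₁) = 2.27×8.314×458×ln(4.85) = 13600 J.
Q = ΔU + W = 13600 J.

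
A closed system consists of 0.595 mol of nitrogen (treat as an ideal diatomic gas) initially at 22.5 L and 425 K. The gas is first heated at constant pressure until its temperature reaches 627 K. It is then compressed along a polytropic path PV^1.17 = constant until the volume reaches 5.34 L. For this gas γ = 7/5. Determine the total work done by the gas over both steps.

-5650 J

P₁ = nRT₁/V₁ = 0.595×8.314×425/22.5 = 93.4 kPa.
Step 1 — Isobaric: P stays 93.4 kPa; V/T = const ⇒ T₂ = 627 K, V₂ = 33.2 L.
W = PΔV = 93.4×(33.2−22.5) kPa·L = 999 J.
ΔU = nCvΔT = 0.595×20.8×(627−425) = 2500 J.
Q = ΔU + W = nCpΔT = 3500 J.
State after step 1: P = 93.4 kPa, V = 33.2 L, T = 627 K.
Step 2 — Polytropic n=1.17: T₂ = T₁(V₁/V₂)^(n−1) = 627×(6.22)^0.17 = 855 K; P₂ = P₁(V₁/V₂)^n = 792 kPa.
W = (P₁V₁−P₂V₂)/(n−1) = (93.4×33.2−792×5.34)/0.17 = -6650 J.
ΔU = nCvΔT = 0.595×20.8×(855−627) = 2820 J.
Q = ΔU + W = -3820 J.
Net over both steps: W = -5650 J, Q = -324 J, ΔU = 5320 J.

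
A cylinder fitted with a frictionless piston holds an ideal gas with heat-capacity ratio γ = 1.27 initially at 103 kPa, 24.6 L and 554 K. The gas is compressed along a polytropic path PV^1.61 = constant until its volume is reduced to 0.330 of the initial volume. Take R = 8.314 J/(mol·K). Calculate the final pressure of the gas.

614 kPa

Polytropic n=1.61: T₂ = T₁(V₁/V₂)^(n−1) = 554×(3.03)^0.61 = 1090 K; P₂ = P₁(V₁/V₂)^n = 614 kPa.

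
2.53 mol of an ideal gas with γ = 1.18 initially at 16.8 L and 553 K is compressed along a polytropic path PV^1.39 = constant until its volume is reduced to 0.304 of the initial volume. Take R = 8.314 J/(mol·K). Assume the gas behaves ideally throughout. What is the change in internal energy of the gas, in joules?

38200 J

P₁ = nRT₁/V₁ = 2.53×8.314×553/16.8 = 692 kPa.
Polytropic n=1.39: T₂ = T₁(V₁/V₂)^(n−1) = 553×(3.29)^0.39 = 880 K; P₂ = P₁(V₁/V₂)^n = 3620 kPa.
For an ideal gas ΔU = nCvΔT with Cv = R/(γ−1) = 46.2 J/(mol·K).
ΔU = 2.53×46.2×(880−553) = 38200 J.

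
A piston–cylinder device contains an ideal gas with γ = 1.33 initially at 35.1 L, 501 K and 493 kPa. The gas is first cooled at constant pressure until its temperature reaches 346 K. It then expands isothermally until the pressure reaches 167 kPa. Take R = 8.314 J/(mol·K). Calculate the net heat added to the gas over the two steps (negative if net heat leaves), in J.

-8640 J

n = P₁V₁/(RT₁) = 493×35.1/(8.314×501) = 4.15 mol.
Step 1 — Isobaric: P stays 493 kPa; V/T = const ⇒ T₂ = 346 K, V₂ = 24.2 L.
W = PΔV = 493×(24.2−35.1) kPa·L = -5350 J.
ΔU = nCvΔT = 4.15×25.2×(346−501) = -16200 J.
Q = ΔU + W = nCpΔT = -21600 J.
State after step 1: P = 493 kPa, V = 24.2 L, T = 346 K.
Step 2 — Isothermal: T stays 346 K; PV = const ⇒ V₂ = 71.6 L, P₂ = 167 kPa.
ΔU = 0 (ideal gas, T constant).
W = nRT ln(V₂/V₁) = 4.15×8.314×346×ln(2.95) = 12900 J.
Q = ΔU + W = 12900 J.
Net over both steps: W = 7580 J, Q = -8640 J, ΔU = -16200 J.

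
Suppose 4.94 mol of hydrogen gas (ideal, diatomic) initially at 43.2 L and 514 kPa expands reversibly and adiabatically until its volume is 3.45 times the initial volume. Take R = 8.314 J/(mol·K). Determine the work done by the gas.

21700 J

T₁ = P₁V₁/(nR) = 514×43.2/(4.94×8.314) = 541 K.
Adiabatic: TV^(γ−1) = const ⇒ T₂ = 541×(0.290)^0.400 = 329 K; PV^γ = const ⇒ P₂ = 90.8 kPa.
ΔU = nCvΔT = 4.94×20.8×(329−541) = -21700 J.
Q = 0 for an adiabatic process, so W = −ΔU = 21700 J.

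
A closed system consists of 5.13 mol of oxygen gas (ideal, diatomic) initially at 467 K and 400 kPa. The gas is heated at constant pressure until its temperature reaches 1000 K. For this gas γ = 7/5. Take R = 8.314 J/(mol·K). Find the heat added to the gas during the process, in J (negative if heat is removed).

79600 J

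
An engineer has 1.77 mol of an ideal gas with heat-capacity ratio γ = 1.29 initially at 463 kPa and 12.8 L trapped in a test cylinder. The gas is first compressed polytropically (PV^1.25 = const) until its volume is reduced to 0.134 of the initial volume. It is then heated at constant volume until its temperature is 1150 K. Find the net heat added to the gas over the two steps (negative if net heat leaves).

T₁ = P₁V₁/(nR) = 463×12.8/(1.77×8.314) = 403 K.
Step 1 — Polytropic n=1.25: T₂ = T₁(V₁/V₂)^(n−1) = 403×(7.46)^0.25 = 666 K; P₂ = P₁(V₁/V₂)^n = 5710 kPa.
W = (P₁V₁−P₂V₂)/(n−1) = (463×12.8−5710×1.72)/0.25 = -15500 J.
ΔU = nCvΔT = 1.77×28.7×(666−403) = 13300 J.
Q = ΔU + W = -2130 J.
State after step 1: P = 5710 kPa, V = 1.72 L, T = 666 K.
Step 2 — Isochoric: V stays 1.72 L; P/T = const ⇒ T₂ = 1150 K, P₂ = 9870 kPa.
W = 0 (no volume change).
ΔU = nCvΔT = 1.77×28.7×(1150−666) = 24600 J.
Q = ΔU = 24600 J.
Net over both steps: W = -15500 J, Q = 22400 J, ΔU = 37900 J.

22400 J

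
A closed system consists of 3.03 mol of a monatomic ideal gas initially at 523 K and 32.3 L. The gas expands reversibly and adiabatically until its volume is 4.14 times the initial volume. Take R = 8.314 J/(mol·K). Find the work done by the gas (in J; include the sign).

12100 J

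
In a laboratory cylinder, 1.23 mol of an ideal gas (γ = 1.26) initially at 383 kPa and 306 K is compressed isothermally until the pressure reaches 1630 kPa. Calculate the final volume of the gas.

V₁ = nRT₁/P₁ = 1.23×8.314×306/383 = 8.17 L.
Isothermal: T stays 306 K; PV = const ⇒ V₂ = 1.92 L, P₂ = 1630 kPa.

1.92 L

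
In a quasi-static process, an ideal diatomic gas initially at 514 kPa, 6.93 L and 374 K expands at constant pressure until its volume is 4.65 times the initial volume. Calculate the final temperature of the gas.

1740 K

Isobaric: P stays 514 kPa; V/T = const ⇒ T₂ = 1740 K, V₂ = 32.2 L.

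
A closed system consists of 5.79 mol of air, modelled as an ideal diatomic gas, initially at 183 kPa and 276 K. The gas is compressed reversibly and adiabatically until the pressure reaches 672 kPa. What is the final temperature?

V₁ = nRT₁/P₁ = 5.79×8.314×276/183 = 72.6 L.
Adiabatic: T₂/T₁ = (P₂/P₁)^((γ−1)/γ) ⇒ T₂ = 276×(3.67)^0.286 = 400 K; V₂ = 28.7 L.

400 K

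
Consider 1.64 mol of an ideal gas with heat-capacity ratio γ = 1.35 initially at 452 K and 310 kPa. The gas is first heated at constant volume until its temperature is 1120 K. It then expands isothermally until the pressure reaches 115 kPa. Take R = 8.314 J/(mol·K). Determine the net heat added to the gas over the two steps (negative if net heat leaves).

V₁ = nRT₁/P₁ = 1.64×8.314×452/310 = 19.9 L.
Step 1 — Isochoric: V stays 19.9 L; P/T = const ⇒ T₂ = 1120 K, P₂ = 768 kPa.
W = 0 (no volume change).
ΔU = nCvΔT = 1.64×23.8×(1120−452) = 26000 J.
Q = ΔU = 26000 J.
State after step 1: P = 768 kPa, V = 19.9 L, T = 1120 K.
Step 2 — Isothermal: T stays 1120 K; PV = const ⇒ V₂ = 133 L, P₂ = 115 kPa.
ΔU = 0 (ideal gas, T constant).
W = nRT ln(V₂/V₁) = 1.64×8.314×1120×ln(6.68) = 29000 J.
Q = ΔU + W = 29000 J.
Net over both steps: W = 29000 J, Q = 55000 J, ΔU = 26000 J.

55000 J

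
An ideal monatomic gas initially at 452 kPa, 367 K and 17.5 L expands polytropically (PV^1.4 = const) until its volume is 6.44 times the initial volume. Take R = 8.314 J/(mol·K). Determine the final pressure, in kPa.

33.3 kPa

Polytropic n=1.4: T₂ = T₁(V₁/V₂)^(n−1) = 367×(0.155)^0.40 = 174 K; P₂ = P₁(V₁/V₂)^n = 33.3 kPa.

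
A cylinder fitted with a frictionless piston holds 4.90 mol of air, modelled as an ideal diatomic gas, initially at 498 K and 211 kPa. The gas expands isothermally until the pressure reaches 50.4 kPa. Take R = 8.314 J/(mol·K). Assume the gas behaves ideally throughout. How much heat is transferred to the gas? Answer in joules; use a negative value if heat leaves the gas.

V₁ = nRT₁/P₁ = 4.90×8.314×498/211 = 96.2 L.
Isothermal: T stays 498 K; PV = const ⇒ V₂ = 403 L, P₂ = 50.4 kPa.
ΔU = 0 (ideal gas, T constant).
W = nRT ln(V₂/V₁) = 4.90×8.314×498×ln(4.19) = 29000 J.
Q = ΔU + W = 29000 J.

29000 J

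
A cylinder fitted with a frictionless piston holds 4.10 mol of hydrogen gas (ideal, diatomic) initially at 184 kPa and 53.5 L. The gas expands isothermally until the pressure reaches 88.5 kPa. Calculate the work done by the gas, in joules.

7210 J

T₁ = P₁V₁/(nR) = 184×53.5/(4.10×8.314) = 289 K.
Isothermal: T stays 289 K; PV = const ⇒ V₂ = 111 L, P₂ = 88.5 kPa.
W = nRT ln(V₂/V₁) = 4.10×8.314×289×ln(2.08) = 7210 J.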